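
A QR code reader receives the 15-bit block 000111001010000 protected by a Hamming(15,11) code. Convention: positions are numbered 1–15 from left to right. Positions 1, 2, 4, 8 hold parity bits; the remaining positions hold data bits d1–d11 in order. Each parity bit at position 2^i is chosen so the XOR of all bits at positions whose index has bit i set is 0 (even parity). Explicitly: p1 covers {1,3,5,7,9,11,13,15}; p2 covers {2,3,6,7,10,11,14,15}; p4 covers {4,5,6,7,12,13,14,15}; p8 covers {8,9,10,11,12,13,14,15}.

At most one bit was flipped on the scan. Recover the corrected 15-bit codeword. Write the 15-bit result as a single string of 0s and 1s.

s1 (pos 1,3,5,7,9,11,13,15): 0⊕0⊕1⊕0⊕1⊕1⊕0⊕0 = 1
s2 (pos 2,3,6,7,10,11,14,15): 0⊕0⊕1⊕0⊕0⊕1⊕0⊕0 = 0
s4 (pos 4,5,6,7,12,13,14,15): 1⊕1⊕1⊕0⊕0⊕0⊕0⊕0 = 1
s8 (pos 8,9,10,11,12,13,14,15): 0⊕1⊕0⊕1⊕0⊕0⊕0⊕0 = 0
Syndrome s8…s1 = 0101 → error at position 5.
Flip position 5: 000111001010000 → 000101001010000

000101001010000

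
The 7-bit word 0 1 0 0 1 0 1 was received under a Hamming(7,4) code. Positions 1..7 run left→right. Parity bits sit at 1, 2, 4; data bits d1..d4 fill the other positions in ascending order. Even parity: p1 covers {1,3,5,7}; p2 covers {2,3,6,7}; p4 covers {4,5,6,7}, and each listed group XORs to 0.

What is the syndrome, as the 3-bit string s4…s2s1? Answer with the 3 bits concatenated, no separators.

000

s1 (pos 1,3,5,7): 0⊕0⊕1⊕1 = 0
s2 (pos 2,3,6,7): 1⊕0⊕0⊕1 = 0
s4 (pos 4,5,6,7): 0⊕1⊕0⊕1 = 0
Syndrome s4…s1 = 000 → no error.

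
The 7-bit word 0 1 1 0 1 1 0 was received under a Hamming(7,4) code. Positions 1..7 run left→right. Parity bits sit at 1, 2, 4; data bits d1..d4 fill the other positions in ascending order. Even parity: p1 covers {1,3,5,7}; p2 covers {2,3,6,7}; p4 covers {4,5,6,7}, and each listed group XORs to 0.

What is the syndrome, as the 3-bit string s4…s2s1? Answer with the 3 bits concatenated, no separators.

s1 (pos 1,3,5,7): 0⊕1⊕1⊕0 = 0
s2 (pos 2,3,6,7): 1⊕1⊕1⊕0 = 1
s4 (pos 4,5,6,7): 0⊕1⊕1⊕0 = 0
Syndrome s4…s1 = 010 → error at position 2.

010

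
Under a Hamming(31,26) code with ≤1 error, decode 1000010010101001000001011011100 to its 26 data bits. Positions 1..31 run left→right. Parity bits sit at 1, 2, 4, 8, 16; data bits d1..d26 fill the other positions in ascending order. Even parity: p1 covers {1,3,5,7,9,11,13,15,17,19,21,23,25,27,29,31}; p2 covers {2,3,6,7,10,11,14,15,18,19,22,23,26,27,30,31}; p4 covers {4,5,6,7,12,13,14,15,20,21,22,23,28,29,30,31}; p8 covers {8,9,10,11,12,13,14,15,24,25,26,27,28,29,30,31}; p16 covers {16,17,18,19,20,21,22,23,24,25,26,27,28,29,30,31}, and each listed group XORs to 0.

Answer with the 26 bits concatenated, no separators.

s1 (pos 1,3,5,7,9,11,13,15,17,19,21,23,25,27,29,31): 1⊕0⊕0⊕0⊕1⊕1⊕1⊕0⊕0⊕0⊕0⊕0⊕1⊕1⊕1⊕0 = 1
s2 (pos 2,3,6,7,10,11,14,15,18,19,22,23,26,27,30,31): 0⊕0⊕1⊕0⊕0⊕1⊕0⊕0⊕0⊕0⊕1⊕0⊕0⊕1⊕0⊕0 = 0
s4 (pos 4,5,6,7,12,13,14,15,20,21,22,23,28,29,30,31): 0⊕0⊕1⊕0⊕0⊕1⊕0⊕0⊕0⊕0⊕1⊕0⊕1⊕1⊕0⊕0 = 1
s8 (pos 8,9,10,11,12,13,14,15,24,25,26,27,28,29,30,31): 0⊕1⊕0⊕1⊕0⊕1⊕0⊕0⊕1⊕1⊕0⊕1⊕1⊕1⊕0⊕0 = 0
s16 (pos 16,17,18,19,20,21,22,23,24,25,26,27,28,29,30,31): 1⊕0⊕0⊕0⊕0⊕0⊕1⊕0⊕1⊕1⊕0⊕1⊕1⊕1⊕0⊕0 = 1
Syndrome s16…s1 = 10101 → error at position 21.
Flip position 21: 1000010010101001000001011011100 → 1000010010101001000011011011100
Read data bits from positions 3,5,6,7,9,10,11,12,13,14,15,17,18,19,20,21,22,23,24,25,26,27,28,29,30,31: 00101010100000011011011100

00101010100000011011011100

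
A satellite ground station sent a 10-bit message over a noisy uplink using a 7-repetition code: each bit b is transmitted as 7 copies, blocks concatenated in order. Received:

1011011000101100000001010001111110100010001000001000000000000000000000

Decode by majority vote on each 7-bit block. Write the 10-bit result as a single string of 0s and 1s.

Block 1 (1011011): 5 ones → 1
Block 2 (0001011): 3 ones → 0
Block 3 (0000000): 0 ones → 0
Block 4 (1010001): 3 ones → 0
Block 5 (1111101): 6 ones → 1
Block 6 (0001000): 1 one → 0
Block 7 (1000001): 2 ones → 0
Block 8 (0000000): 0 ones → 0
Block 9 (0000000): 0 ones → 0
Block 10 (0000000): 0 ones → 0

1000100000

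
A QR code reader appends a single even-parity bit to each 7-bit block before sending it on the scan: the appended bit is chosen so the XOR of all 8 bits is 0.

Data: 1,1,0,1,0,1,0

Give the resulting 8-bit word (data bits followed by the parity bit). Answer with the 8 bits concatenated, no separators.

XOR of the 7 data bits: 1⊕1⊕0⊕1⊕0⊕1⊕0 = 0
Parity bit = 0 (so all 8 bits XOR to 0).

11010100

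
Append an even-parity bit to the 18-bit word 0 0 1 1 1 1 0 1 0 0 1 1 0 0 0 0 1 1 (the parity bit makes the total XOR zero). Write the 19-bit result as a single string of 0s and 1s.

XOR of the 18 data bits: 0⊕0⊕1⊕1⊕1⊕1⊕0⊕1⊕0⊕0⊕1⊕1⊕0⊕0⊕0⊕0⊕1⊕1 = 1
Parity bit = 1 (so all 19 bits XOR to 0).

0011110100110000111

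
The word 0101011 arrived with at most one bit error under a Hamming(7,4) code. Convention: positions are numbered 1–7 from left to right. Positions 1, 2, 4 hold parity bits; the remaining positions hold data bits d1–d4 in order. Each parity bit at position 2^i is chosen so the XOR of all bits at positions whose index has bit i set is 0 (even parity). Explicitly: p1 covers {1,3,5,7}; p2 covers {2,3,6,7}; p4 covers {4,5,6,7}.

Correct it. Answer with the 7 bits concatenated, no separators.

s1 (pos 1,3,5,7): 0⊕0⊕0⊕1 = 1
s2 (pos 2,3,6,7): 1⊕0⊕1⊕1 = 1
s4 (pos 4,5,6,7): 1⊕0⊕1⊕1 = 1
Syndrome s4…s1 = 111 → error at position 7.
Flip position 7: 0101011 → 0101010

0101010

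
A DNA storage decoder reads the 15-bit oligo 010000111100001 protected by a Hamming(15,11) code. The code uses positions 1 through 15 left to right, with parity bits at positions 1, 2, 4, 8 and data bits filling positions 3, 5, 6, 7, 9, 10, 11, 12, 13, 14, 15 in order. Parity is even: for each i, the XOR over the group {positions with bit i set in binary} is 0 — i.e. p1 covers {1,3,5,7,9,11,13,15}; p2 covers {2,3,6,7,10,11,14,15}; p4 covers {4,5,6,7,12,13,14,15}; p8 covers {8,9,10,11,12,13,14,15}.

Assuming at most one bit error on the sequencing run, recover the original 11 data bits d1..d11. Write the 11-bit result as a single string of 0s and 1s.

00011100001

s1 (pos 1,3,5,7,9,11,13,15): 0⊕0⊕0⊕1⊕1⊕0⊕0⊕1 = 1
s2 (pos 2,3,6,7,10,11,14,15): 1⊕0⊕0⊕1⊕1⊕0⊕0⊕1 = 0
s4 (pos 4,5,6,7,12,13,14,15): 0⊕0⊕0⊕1⊕0⊕0⊕0⊕1 = 0
s8 (pos 8,9,10,11,12,13,14,15): 1⊕1⊕1⊕0⊕0⊕0⊕0⊕1 = 0
Syndrome s8…s1 = 0001 → error at position 1.
Flip position 1: 010000111100001 → 110000111100001
Read data bits from positions 3,5,6,7,9,10,11,12,13,14,15: 00011100001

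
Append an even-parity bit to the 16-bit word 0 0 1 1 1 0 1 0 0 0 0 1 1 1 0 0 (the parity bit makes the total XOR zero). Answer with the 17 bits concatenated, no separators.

XOR of the 16 data bits: 0⊕0⊕1⊕1⊕1⊕0⊕1⊕0⊕0⊕0⊕0⊕1⊕1⊕1⊕0⊕0 = 1
Parity bit = 1 (so all 17 bits XOR to 0).

00111010000111001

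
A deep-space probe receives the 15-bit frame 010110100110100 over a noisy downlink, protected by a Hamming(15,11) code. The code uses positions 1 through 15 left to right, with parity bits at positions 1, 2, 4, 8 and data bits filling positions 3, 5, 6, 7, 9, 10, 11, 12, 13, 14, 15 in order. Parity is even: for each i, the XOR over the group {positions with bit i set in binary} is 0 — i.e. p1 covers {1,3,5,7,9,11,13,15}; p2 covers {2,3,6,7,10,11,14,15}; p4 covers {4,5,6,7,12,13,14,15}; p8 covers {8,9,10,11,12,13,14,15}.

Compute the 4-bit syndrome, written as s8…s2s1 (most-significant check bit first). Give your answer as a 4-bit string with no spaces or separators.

s1 (pos 1,3,5,7,9,11,13,15): 0⊕0⊕1⊕1⊕0⊕1⊕1⊕0 = 0
s2 (pos 2,3,6,7,10,11,14,15): 1⊕0⊕0⊕1⊕1⊕1⊕0⊕0 = 0
s4 (pos 4,5,6,7,12,13,14,15): 1⊕1⊕0⊕1⊕0⊕1⊕0⊕0 = 0
s8 (pos 8,9,10,11,12,13,14,15): 0⊕0⊕1⊕1⊕0⊕1⊕0⊕0 = 1
Syndrome s8…s1 = 1000 → error at position 8.

1000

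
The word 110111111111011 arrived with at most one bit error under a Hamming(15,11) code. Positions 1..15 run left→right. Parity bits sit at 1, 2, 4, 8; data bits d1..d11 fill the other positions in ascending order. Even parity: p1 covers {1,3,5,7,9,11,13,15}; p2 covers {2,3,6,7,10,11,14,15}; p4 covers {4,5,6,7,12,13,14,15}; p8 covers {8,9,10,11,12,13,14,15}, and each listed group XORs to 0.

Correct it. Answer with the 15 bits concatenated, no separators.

s1 (pos 1,3,5,7,9,11,13,15): 1⊕0⊕1⊕1⊕1⊕1⊕0⊕1 = 0
s2 (pos 2,3,6,7,10,11,14,15): 1⊕0⊕1⊕1⊕1⊕1⊕1⊕1 = 1
s4 (pos 4,5,6,7,12,13,14,15): 1⊕1⊕1⊕1⊕1⊕0⊕1⊕1 = 1
s8 (pos 8,9,10,11,12,13,14,15): 1⊕1⊕1⊕1⊕1⊕0⊕1⊕1 = 1
Syndrome s8…s1 = 1110 → error at position 14.
Flip position 14: 110111111111011 → 110111111111001

110111111111001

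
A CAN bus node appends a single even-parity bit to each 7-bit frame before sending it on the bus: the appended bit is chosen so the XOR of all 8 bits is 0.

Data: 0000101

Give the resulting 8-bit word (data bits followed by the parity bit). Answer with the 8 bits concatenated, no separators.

XOR of the 7 data bits: 0⊕0⊕0⊕0⊕1⊕0⊕1 = 0
Parity bit = 0 (so all 8 bits XOR to 0).

00001010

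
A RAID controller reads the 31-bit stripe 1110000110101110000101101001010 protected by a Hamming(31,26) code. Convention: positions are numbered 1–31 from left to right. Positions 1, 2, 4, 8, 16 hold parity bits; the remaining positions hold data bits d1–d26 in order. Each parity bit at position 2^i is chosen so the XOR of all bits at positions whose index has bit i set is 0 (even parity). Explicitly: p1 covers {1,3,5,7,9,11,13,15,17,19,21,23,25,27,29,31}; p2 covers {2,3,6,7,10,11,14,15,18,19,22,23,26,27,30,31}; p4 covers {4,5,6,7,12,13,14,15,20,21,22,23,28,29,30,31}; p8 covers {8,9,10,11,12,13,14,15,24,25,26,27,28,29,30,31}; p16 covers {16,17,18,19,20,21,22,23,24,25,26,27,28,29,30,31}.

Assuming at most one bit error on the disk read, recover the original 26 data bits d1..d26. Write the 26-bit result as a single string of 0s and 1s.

s1 (pos 1,3,5,7,9,11,13,15,17,19,21,23,25,27,29,31): 1⊕1⊕0⊕0⊕1⊕1⊕1⊕1⊕0⊕0⊕0⊕1⊕1⊕0⊕0⊕0 = 0
s2 (pos 2,3,6,7,10,11,14,15,18,19,22,23,26,27,30,31): 1⊕1⊕0⊕0⊕0⊕1⊕1⊕1⊕0⊕0⊕1⊕1⊕0⊕0⊕1⊕0 = 0
s4 (pos 4,5,6,7,12,13,14,15,20,21,22,23,28,29,30,31): 0⊕0⊕0⊕0⊕0⊕1⊕1⊕1⊕1⊕0⊕1⊕1⊕1⊕0⊕1⊕0 = 0
s8 (pos 8,9,10,11,12,13,14,15,24,25,26,27,28,29,30,31): 1⊕1⊕0⊕1⊕0⊕1⊕1⊕1⊕0⊕1⊕0⊕0⊕1⊕0⊕1⊕0 = 1
s16 (pos 16,17,18,19,20,21,22,23,24,25,26,27,28,29,30,31): 0⊕0⊕0⊕0⊕1⊕0⊕1⊕1⊕0⊕1⊕0⊕0⊕1⊕0⊕1⊕0 = 0
Syndrome s16…s1 = 01000 → error at position 8.
Flip position 8: 1110000110101110000101101001010 → 1110000010101110000101101001010
Read data bits from positions 3,5,6,7,9,10,11,12,13,14,15,17,18,19,20,21,22,23,24,25,26,27,28,29,30,31: 10001010111000101101001010

10001010111000101101001010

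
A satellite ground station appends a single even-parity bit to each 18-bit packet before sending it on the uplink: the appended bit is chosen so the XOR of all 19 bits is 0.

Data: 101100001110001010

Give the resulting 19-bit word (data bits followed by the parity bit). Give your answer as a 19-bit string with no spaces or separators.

XOR of the 18 data bits: 1⊕0⊕1⊕1⊕0⊕0⊕0⊕0⊕1⊕1⊕1⊕0⊕0⊕0⊕1⊕0⊕1⊕0 = 0
Parity bit = 0 (so all 19 bits XOR to 0).

1011000011100010100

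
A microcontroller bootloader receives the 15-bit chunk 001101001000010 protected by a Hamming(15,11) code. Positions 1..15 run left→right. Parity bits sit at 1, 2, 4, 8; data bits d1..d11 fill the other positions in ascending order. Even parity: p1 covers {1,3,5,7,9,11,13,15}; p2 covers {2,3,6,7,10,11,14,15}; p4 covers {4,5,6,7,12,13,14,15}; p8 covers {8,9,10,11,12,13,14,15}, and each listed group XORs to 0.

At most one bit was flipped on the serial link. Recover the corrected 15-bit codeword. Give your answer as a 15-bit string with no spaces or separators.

s1 (pos 1,3,5,7,9,11,13,15): 0⊕1⊕0⊕0⊕1⊕0⊕0⊕0 = 0
s2 (pos 2,3,6,7,10,11,14,15): 0⊕1⊕1⊕0⊕0⊕0⊕1⊕0 = 1
s4 (pos 4,5,6,7,12,13,14,15): 1⊕0⊕1⊕0⊕0⊕0⊕1⊕0 = 1
s8 (pos 8,9,10,11,12,13,14,15): 0⊕1⊕0⊕0⊕0⊕0⊕1⊕0 = 0
Syndrome s8…s1 = 0110 → error at position 6.
Flip position 6: 001101001000010 → 001100001000010

001100001000010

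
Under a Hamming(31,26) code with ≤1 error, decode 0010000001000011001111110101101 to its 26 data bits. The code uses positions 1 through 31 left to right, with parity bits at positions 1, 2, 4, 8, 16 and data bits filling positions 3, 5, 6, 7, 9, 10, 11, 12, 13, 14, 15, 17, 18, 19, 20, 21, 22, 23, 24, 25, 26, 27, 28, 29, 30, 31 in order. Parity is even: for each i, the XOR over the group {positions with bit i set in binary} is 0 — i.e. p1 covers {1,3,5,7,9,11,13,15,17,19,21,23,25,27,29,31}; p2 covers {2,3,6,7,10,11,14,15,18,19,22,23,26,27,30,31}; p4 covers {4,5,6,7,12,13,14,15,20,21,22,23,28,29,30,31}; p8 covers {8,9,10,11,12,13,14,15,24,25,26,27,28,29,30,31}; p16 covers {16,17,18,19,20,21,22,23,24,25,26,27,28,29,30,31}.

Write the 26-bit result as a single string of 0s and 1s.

s1 (pos 1,3,5,7,9,11,13,15,17,19,21,23,25,27,29,31): 0⊕1⊕0⊕0⊕0⊕0⊕0⊕1⊕0⊕1⊕1⊕1⊕0⊕0⊕1⊕1 = 1
s2 (pos 2,3,6,7,10,11,14,15,18,19,22,23,26,27,30,31): 0⊕1⊕0⊕0⊕1⊕0⊕0⊕1⊕0⊕1⊕1⊕1⊕1⊕0⊕0⊕1 = 0
s4 (pos 4,5,6,7,12,13,14,15,20,21,22,23,28,29,30,31): 0⊕0⊕0⊕0⊕0⊕0⊕0⊕1⊕1⊕1⊕1⊕1⊕1⊕1⊕0⊕1 = 0
s8 (pos 8,9,10,11,12,13,14,15,24,25,26,27,28,29,30,31): 0⊕0⊕1⊕0⊕0⊕0⊕0⊕1⊕1⊕0⊕1⊕0⊕1⊕1⊕0⊕1 = 1
s16 (pos 16,17,18,19,20,21,22,23,24,25,26,27,28,29,30,31): 1⊕0⊕0⊕1⊕1⊕1⊕1⊕1⊕1⊕0⊕1⊕0⊕1⊕1⊕0⊕1 = 1
Syndrome s16…s1 = 11001 → error at position 25.
Flip position 25: 0010000001000011001111110101101 → 0010000001000011001111111101101
Read data bits from positions 3,5,6,7,9,10,11,12,13,14,15,17,18,19,20,21,22,23,24,25,26,27,28,29,30,31: 10000100001001111111101101

10000100001001111111101101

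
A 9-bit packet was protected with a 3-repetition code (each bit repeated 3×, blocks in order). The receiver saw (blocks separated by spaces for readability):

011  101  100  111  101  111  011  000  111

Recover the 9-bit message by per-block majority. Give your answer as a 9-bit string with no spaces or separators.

Block 1 (011): 2 ones → 1
Block 2 (101): 2 ones → 1
Block 3 (100): 1 one → 0
Block 4 (111): 3 ones → 1
Block 5 (101): 2 ones → 1
Block 6 (111): 3 ones → 1
Block 7 (011): 2 ones → 1
Block 8 (000): 0 ones → 0
Block 9 (111): 3 ones → 1

110111101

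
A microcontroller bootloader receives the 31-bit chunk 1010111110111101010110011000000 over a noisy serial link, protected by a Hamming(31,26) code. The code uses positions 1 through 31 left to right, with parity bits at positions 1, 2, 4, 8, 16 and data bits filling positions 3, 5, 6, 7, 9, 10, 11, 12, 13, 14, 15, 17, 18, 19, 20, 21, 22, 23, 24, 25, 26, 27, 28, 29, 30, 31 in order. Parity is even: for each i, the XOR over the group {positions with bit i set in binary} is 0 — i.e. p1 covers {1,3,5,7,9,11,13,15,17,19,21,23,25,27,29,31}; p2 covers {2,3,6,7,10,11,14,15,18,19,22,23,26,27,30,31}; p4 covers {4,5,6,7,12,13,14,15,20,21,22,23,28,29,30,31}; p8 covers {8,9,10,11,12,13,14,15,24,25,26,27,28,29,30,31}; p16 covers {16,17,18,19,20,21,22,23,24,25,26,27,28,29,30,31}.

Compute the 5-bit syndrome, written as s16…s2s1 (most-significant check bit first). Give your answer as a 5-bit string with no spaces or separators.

s1 (pos 1,3,5,7,9,11,13,15,17,19,21,23,25,27,29,31): 1⊕1⊕1⊕1⊕1⊕1⊕1⊕0⊕0⊕0⊕1⊕0⊕1⊕0⊕0⊕0 = 1
s2 (pos 2,3,6,7,10,11,14,15,18,19,22,23,26,27,30,31): 0⊕1⊕1⊕1⊕0⊕1⊕1⊕0⊕1⊕0⊕0⊕0⊕0⊕0⊕0⊕0 = 0
s4 (pos 4,5,6,7,12,13,14,15,20,21,22,23,28,29,30,31): 0⊕1⊕1⊕1⊕1⊕1⊕1⊕0⊕1⊕1⊕0⊕0⊕0⊕0⊕0⊕0 = 0
s8 (pos 8,9,10,11,12,13,14,15,24,25,26,27,28,29,30,31): 1⊕1⊕0⊕1⊕1⊕1⊕1⊕0⊕1⊕1⊕0⊕0⊕0⊕0⊕0⊕0 = 0
s16 (pos 16,17,18,19,20,21,22,23,24,25,26,27,28,29,30,31): 1⊕0⊕1⊕0⊕1⊕1⊕0⊕0⊕1⊕1⊕0⊕0⊕0⊕0⊕0⊕0 = 0
Syndrome s16…s1 = 00001 → error at position 1.

00001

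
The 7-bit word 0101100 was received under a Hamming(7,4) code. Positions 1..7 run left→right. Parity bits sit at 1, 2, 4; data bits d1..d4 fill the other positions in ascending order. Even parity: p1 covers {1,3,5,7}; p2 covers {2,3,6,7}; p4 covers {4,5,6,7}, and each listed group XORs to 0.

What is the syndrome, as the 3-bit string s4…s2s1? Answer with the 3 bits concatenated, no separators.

s1 (pos 1,3,5,7): 0⊕0⊕1⊕0 = 1
s2 (pos 2,3,6,7): 1⊕0⊕0⊕0 = 1
s4 (pos 4,5,6,7): 1⊕1⊕0⊕0 = 0
Syndrome s4…s1 = 011 → error at position 3.

011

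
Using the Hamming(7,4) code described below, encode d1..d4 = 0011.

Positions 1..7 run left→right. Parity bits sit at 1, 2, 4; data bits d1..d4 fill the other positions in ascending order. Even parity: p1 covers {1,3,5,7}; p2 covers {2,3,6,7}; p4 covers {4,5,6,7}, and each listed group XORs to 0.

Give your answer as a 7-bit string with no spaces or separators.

Place data at non-parity positions: p1 p2 0 p4 0 1 1
p1 (pos 1,3,5,7): XOR of data positions = 0⊕0⊕1 = 1
p2 (pos 2,3,6,7): XOR of data positions = 0⊕1⊕1 = 0
p4 (pos 4,5,6,7): XOR of data positions = 0⊕1⊕1 = 0
Codeword: 1000011

1000011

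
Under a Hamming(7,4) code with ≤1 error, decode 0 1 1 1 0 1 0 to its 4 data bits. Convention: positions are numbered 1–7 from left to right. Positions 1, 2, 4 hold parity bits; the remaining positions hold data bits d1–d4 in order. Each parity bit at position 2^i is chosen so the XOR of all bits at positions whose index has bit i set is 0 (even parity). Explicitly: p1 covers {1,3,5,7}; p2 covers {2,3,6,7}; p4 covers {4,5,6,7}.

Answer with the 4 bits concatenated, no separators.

s1 (pos 1,3,5,7): 0⊕1⊕0⊕0 = 1
s2 (pos 2,3,6,7): 1⊕1⊕1⊕0 = 1
s4 (pos 4,5,6,7): 1⊕0⊕1⊕0 = 0
Syndrome s4…s1 = 011 → error at position 3.
Flip position 3: 0111010 → 0101010
Read data bits from positions 3,5,6,7: 0010

0010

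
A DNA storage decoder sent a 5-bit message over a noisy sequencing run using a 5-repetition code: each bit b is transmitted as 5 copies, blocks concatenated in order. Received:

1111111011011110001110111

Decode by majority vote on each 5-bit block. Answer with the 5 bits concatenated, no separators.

Block 1 (11111): 5 ones → 1
Block 2 (11011): 4 ones → 1
Block 3 (01111): 4 ones → 1
Block 4 (00011): 2 ones → 0
Block 5 (10111): 4 ones → 1

11101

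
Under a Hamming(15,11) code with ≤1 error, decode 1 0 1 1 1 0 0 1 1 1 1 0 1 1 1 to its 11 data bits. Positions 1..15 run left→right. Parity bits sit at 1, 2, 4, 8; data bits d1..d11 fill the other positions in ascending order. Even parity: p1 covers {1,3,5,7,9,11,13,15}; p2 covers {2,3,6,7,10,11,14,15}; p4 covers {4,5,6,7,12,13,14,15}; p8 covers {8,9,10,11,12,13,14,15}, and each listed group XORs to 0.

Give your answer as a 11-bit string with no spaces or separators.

s1 (pos 1,3,5,7,9,11,13,15): 1⊕1⊕1⊕0⊕1⊕1⊕1⊕1 = 1
s2 (pos 2,3,6,7,10,11,14,15): 0⊕1⊕0⊕0⊕1⊕1⊕1⊕1 = 1
s4 (pos 4,5,6,7,12,13,14,15): 1⊕1⊕0⊕0⊕0⊕1⊕1⊕1 = 1
s8 (pos 8,9,10,11,12,13,14,15): 1⊕1⊕1⊕1⊕0⊕1⊕1⊕1 = 1
Syndrome s8…s1 = 1111 → error at position 15.
Flip position 15: 101110011110111 → 101110011110110
Read data bits from positions 3,5,6,7,9,10,11,12,13,14,15: 11001110110

11001110110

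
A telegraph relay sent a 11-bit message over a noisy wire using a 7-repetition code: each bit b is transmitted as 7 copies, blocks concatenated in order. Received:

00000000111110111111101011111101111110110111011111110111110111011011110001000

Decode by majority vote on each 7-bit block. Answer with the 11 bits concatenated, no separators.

Block 1 (0000000): 0 ones → 0
Block 2 (0111110): 5 ones → 1
Block 3 (1111111): 7 ones → 1
Block 4 (0101111): 5 ones → 1
Block 5 (1101111): 6 ones → 1
Block 6 (1101101): 5 ones → 1
Block 7 (1101111): 6 ones → 1
Block 8 (1110111): 6 ones → 1
Block 9 (1101110): 5 ones → 1
Block 10 (1101111): 6 ones → 1
Block 11 (0001000): 1 one → 0

01111111110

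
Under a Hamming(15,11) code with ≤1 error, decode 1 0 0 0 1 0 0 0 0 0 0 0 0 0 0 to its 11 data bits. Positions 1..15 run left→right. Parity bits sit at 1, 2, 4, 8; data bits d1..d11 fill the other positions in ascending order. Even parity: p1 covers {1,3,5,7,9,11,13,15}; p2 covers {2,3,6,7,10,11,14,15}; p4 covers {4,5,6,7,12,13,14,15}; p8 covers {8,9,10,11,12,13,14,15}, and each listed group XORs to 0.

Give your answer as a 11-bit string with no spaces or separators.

s1 (pos 1,3,5,7,9,11,13,15): 1⊕0⊕1⊕0⊕0⊕0⊕0⊕0 = 0
s2 (pos 2,3,6,7,10,11,14,15): 0⊕0⊕0⊕0⊕0⊕0⊕0⊕0 = 0
s4 (pos 4,5,6,7,12,13,14,15): 0⊕1⊕0⊕0⊕0⊕0⊕0⊕0 = 1
s8 (pos 8,9,10,11,12,13,14,15): 0⊕0⊕0⊕0⊕0⊕0⊕0⊕0 = 0
Syndrome s8…s1 = 0100 → error at position 4.
Flip position 4: 100010000000000 → 100110000000000
Read data bits from positions 3,5,6,7,9,10,11,12,13,14,15: 01000000000

01000000000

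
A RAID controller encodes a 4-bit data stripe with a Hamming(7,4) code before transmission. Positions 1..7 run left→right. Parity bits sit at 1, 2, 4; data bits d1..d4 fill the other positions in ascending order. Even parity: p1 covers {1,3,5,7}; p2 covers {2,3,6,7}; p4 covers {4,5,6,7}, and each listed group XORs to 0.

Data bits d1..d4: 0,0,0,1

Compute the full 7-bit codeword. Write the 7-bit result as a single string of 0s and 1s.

1101001

Place data at non-parity positions: p1 p2 0 p4 0 0 1
p1 (pos 1,3,5,7): XOR of data positions = 0⊕0⊕1 = 1
p2 (pos 2,3,6,7): XOR of data positions = 0⊕0⊕1 = 1
p4 (pos 4,5,6,7): XOR of data positions = 0⊕0⊕1 = 1
Codeword: 1101001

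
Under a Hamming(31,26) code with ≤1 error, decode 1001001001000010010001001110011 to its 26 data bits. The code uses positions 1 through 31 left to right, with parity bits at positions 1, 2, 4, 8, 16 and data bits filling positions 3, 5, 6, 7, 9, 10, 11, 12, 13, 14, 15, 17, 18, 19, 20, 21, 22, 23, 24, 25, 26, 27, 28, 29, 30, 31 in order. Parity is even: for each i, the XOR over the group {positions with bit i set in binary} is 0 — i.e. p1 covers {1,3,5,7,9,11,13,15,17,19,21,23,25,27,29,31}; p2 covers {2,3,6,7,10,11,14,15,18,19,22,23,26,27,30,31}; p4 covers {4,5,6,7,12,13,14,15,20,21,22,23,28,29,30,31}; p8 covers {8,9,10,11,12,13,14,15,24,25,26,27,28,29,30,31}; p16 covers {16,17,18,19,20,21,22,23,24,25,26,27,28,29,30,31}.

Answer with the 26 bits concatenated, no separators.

00010100001010001001010011

s1 (pos 1,3,5,7,9,11,13,15,17,19,21,23,25,27,29,31): 1⊕0⊕0⊕1⊕0⊕0⊕0⊕1⊕0⊕0⊕0⊕0⊕1⊕1⊕0⊕1 = 0
s2 (pos 2,3,6,7,10,11,14,15,18,19,22,23,26,27,30,31): 0⊕0⊕0⊕1⊕1⊕0⊕0⊕1⊕1⊕0⊕1⊕0⊕1⊕1⊕1⊕1 = 1
s4 (pos 4,5,6,7,12,13,14,15,20,21,22,23,28,29,30,31): 1⊕0⊕0⊕1⊕0⊕0⊕0⊕1⊕0⊕0⊕1⊕0⊕0⊕0⊕1⊕1 = 0
s8 (pos 8,9,10,11,12,13,14,15,24,25,26,27,28,29,30,31): 0⊕0⊕1⊕0⊕0⊕0⊕0⊕1⊕0⊕1⊕1⊕1⊕0⊕0⊕1⊕1 = 1
s16 (pos 16,17,18,19,20,21,22,23,24,25,26,27,28,29,30,31): 0⊕0⊕1⊕0⊕0⊕0⊕1⊕0⊕0⊕1⊕1⊕1⊕0⊕0⊕1⊕1 = 1
Syndrome s16…s1 = 11010 → error at position 26.
Flip position 26: 1001001001000010010001001110011 → 1001001001000010010001001010011
Read data bits from positions 3,5,6,7,9,10,11,12,13,14,15,17,18,19,20,21,22,23,24,25,26,27,28,29,30,31: 00010100001010001001010011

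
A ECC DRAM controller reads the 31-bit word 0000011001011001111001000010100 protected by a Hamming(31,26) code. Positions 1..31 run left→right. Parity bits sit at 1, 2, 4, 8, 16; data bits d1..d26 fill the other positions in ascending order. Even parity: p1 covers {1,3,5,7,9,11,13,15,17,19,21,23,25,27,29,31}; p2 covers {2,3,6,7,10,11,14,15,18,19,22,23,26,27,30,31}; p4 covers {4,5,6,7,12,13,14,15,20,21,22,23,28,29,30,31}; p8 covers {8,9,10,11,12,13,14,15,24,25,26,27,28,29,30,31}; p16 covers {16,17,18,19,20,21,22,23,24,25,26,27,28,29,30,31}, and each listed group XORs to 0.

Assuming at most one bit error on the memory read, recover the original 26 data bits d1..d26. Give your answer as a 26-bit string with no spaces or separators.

00110101100111001000110100

s1 (pos 1,3,5,7,9,11,13,15,17,19,21,23,25,27,29,31): 0⊕0⊕0⊕1⊕0⊕0⊕1⊕0⊕1⊕1⊕0⊕0⊕0⊕1⊕1⊕0 = 0
s2 (pos 2,3,6,7,10,11,14,15,18,19,22,23,26,27,30,31): 0⊕0⊕1⊕1⊕1⊕0⊕0⊕0⊕1⊕1⊕1⊕0⊕0⊕1⊕0⊕0 = 1
s4 (pos 4,5,6,7,12,13,14,15,20,21,22,23,28,29,30,31): 0⊕0⊕1⊕1⊕1⊕1⊕0⊕0⊕0⊕0⊕1⊕0⊕0⊕1⊕0⊕0 = 0
s8 (pos 8,9,10,11,12,13,14,15,24,25,26,27,28,29,30,31): 0⊕0⊕1⊕0⊕1⊕1⊕0⊕0⊕0⊕0⊕0⊕1⊕0⊕1⊕0⊕0 = 1
s16 (pos 16,17,18,19,20,21,22,23,24,25,26,27,28,29,30,31): 1⊕1⊕1⊕1⊕0⊕0⊕1⊕0⊕0⊕0⊕0⊕1⊕0⊕1⊕0⊕0 = 1
Syndrome s16…s1 = 11010 → error at position 26.
Flip position 26: 0000011001011001111001000010100 → 0000011001011001111001000110100
Read data bits from positions 3,5,6,7,9,10,11,12,13,14,15,17,18,19,20,21,22,23,24,25,26,27,28,29,30,31: 00110101100111001000110100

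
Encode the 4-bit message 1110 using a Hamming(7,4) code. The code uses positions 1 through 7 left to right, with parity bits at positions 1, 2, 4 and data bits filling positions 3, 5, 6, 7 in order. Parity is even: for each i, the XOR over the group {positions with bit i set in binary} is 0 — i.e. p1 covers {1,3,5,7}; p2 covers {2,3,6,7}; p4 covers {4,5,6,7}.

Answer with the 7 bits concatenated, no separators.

Place data at non-parity positions: p1 p2 1 p4 1 1 0
p1 (pos 1,3,5,7): XOR of data positions = 1⊕1⊕0 = 0
p2 (pos 2,3,6,7): XOR of data positions = 1⊕1⊕0 = 0
p4 (pos 4,5,6,7): XOR of data positions = 1⊕1⊕0 = 0
Codeword: 0010110

0010110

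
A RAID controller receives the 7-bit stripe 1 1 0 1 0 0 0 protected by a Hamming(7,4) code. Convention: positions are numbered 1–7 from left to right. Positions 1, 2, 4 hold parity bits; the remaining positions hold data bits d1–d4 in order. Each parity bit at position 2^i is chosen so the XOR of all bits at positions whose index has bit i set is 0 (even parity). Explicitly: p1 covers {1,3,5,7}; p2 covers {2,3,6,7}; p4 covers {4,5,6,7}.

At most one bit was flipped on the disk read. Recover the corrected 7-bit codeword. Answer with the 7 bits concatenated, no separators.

1101001

s1 (pos 1,3,5,7): 1⊕0⊕0⊕0 = 1
s2 (pos 2,3,6,7): 1⊕0⊕0⊕0 = 1
s4 (pos 4,5,6,7): 1⊕0⊕0⊕0 = 1
Syndrome s4…s1 = 111 → error at position 7.
Flip position 7: 1101000 → 1101001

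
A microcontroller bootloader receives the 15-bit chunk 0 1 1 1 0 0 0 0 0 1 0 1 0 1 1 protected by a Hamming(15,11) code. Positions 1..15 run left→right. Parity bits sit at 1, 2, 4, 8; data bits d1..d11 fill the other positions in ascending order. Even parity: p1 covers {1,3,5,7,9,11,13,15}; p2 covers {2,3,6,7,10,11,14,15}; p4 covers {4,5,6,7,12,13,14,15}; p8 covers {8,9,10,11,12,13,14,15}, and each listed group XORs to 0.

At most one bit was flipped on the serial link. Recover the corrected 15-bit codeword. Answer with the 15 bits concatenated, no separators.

001100000101011

s1 (pos 1,3,5,7,9,11,13,15): 0⊕1⊕0⊕0⊕0⊕0⊕0⊕1 = 0
s2 (pos 2,3,6,7,10,11,14,15): 1⊕1⊕0⊕0⊕1⊕0⊕1⊕1 = 1
s4 (pos 4,5,6,7,12,13,14,15): 1⊕0⊕0⊕0⊕1⊕0⊕1⊕1 = 0
s8 (pos 8,9,10,11,12,13,14,15): 0⊕0⊕1⊕0⊕1⊕0⊕1⊕1 = 0
Syndrome s8…s1 = 0010 → error at position 2.
Flip position 2: 011100000101011 → 001100000101011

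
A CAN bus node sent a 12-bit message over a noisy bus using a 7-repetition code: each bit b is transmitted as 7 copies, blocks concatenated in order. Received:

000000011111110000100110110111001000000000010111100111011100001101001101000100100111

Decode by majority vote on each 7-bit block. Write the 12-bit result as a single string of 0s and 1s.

Block 1 (0000000): 0 ones → 0
Block 2 (1111111): 7 ones → 1
Block 3 (0000100): 1 one → 0
Block 4 (1101101): 5 ones → 1
Block 5 (1100100): 3 ones → 0
Block 6 (0000000): 0 ones → 0
Block 7 (0101111): 5 ones → 1
Block 8 (0011101): 4 ones → 1
Block 9 (1100001): 3 ones → 0
Block 10 (1010011): 4 ones → 1
Block 11 (0100010): 2 ones → 0
Block 12 (0100111): 4 ones → 1

010100110101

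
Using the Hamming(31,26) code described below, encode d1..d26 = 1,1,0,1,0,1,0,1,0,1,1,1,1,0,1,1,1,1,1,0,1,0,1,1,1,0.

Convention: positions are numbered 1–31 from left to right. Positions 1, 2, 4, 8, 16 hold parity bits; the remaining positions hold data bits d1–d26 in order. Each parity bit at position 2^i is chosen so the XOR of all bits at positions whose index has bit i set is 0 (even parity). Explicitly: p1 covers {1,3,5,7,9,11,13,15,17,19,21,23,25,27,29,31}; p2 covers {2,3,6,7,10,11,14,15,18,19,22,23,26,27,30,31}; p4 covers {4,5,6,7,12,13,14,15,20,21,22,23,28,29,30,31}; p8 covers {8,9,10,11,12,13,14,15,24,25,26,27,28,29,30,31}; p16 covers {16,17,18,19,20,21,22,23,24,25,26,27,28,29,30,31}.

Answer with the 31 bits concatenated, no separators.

0010101101010111110111110101110

Place data at non-parity positions: p1 p2 1 p4 1 0 1 p8 0 1 0 1 0 1 1 p16 1 1 0 1 1 1 1 1 0 1 0 1 1 1 0
p1 (pos 1,3,5,7,9,11,13,15,17,19,21,23,25,27,29,31): XOR of data positions = 1⊕1⊕1⊕0⊕0⊕0⊕1⊕1⊕0⊕1⊕1⊕0⊕0⊕1⊕0 = 0
p2 (pos 2,3,6,7,10,11,14,15,18,19,22,23,26,27,30,31): XOR of data positions = 1⊕0⊕1⊕1⊕0⊕1⊕1⊕1⊕0⊕1⊕1⊕1⊕0⊕1⊕0 = 0
p4 (pos 4,5,6,7,12,13,14,15,20,21,22,23,28,29,30,31): XOR of data positions = 1⊕0⊕1⊕1⊕0⊕1⊕1⊕1⊕1⊕1⊕1⊕1⊕1⊕1⊕0 = 0
p8 (pos 8,9,10,11,12,13,14,15,24,25,26,27,28,29,30,31): XOR of data positions = 0⊕1⊕0⊕1⊕0⊕1⊕1⊕1⊕0⊕1⊕0⊕1⊕1⊕1⊕0 = 1
p16 (pos 16,17,18,19,20,21,22,23,24,25,26,27,28,29,30,31): XOR of data positions = 1⊕1⊕0⊕1⊕1⊕1⊕1⊕1⊕0⊕1⊕0⊕1⊕1⊕1⊕0 = 1
Codeword: 0010101101010111110111110101110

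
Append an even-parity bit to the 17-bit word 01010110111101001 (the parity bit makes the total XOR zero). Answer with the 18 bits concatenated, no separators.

010101101111010010

XOR of the 17 data bits: 0⊕1⊕0⊕1⊕0⊕1⊕1⊕0⊕1⊕1⊕1⊕1⊕0⊕1⊕0⊕0⊕1 = 0
Parity bit = 0 (so all 18 bits XOR to 0).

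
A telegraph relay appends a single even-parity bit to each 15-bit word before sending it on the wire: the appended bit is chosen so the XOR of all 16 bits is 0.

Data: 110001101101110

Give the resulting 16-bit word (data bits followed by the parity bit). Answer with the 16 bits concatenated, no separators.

1100011011011101

XOR of the 15 data bits: 1⊕1⊕0⊕0⊕0⊕1⊕1⊕0⊕1⊕1⊕0⊕1⊕1⊕1⊕0 = 1
Parity bit = 1 (so all 16 bits XOR to 0).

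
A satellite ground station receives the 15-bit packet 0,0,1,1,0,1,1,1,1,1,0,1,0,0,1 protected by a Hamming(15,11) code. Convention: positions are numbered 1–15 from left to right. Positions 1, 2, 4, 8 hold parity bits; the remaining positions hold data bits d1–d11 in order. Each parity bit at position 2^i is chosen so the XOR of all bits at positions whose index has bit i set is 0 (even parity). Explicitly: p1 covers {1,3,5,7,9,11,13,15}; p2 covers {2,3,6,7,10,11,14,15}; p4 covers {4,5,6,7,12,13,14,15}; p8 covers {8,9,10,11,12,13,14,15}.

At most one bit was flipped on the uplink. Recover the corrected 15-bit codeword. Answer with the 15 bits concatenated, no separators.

s1 (pos 1,3,5,7,9,11,13,15): 0⊕1⊕0⊕1⊕1⊕0⊕0⊕1 = 0
s2 (pos 2,3,6,7,10,11,14,15): 0⊕1⊕1⊕1⊕1⊕0⊕0⊕1 = 1
s4 (pos 4,5,6,7,12,13,14,15): 1⊕0⊕1⊕1⊕1⊕0⊕0⊕1 = 1
s8 (pos 8,9,10,11,12,13,14,15): 1⊕1⊕1⊕0⊕1⊕0⊕0⊕1 = 1
Syndrome s8…s1 = 1110 → error at position 14.
Flip position 14: 001101111101001 → 001101111101011

001101111101011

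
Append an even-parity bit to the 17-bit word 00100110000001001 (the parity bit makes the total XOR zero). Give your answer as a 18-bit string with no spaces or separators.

XOR of the 17 data bits: 0⊕0⊕1⊕0⊕0⊕1⊕1⊕0⊕0⊕0⊕0⊕0⊕0⊕1⊕0⊕0⊕1 = 1
Parity bit = 1 (so all 18 bits XOR to 0).

001001100000010011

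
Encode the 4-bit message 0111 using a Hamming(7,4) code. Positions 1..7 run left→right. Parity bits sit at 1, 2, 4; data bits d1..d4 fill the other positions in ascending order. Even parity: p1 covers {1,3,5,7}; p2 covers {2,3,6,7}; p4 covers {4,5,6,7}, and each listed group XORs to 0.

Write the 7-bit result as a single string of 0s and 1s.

Place data at non-parity positions: p1 p2 0 p4 1 1 1
p1 (pos 1,3,5,7): XOR of data positions = 0⊕1⊕1 = 0
p2 (pos 2,3,6,7): XOR of data positions = 0⊕1⊕1 = 0
p4 (pos 4,5,6,7): XOR of data positions = 1⊕1⊕1 = 1
Codeword: 0001111

0001111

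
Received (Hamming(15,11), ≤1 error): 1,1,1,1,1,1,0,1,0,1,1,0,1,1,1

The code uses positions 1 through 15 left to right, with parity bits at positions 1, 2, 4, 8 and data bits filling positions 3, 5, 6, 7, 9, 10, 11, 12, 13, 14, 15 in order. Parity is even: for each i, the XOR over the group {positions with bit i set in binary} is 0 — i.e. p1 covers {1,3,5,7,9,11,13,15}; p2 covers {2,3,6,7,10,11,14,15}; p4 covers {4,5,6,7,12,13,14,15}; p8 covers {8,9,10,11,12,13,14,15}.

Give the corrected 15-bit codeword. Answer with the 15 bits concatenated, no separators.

s1 (pos 1,3,5,7,9,11,13,15): 1⊕1⊕1⊕0⊕0⊕1⊕1⊕1 = 0
s2 (pos 2,3,6,7,10,11,14,15): 1⊕1⊕1⊕0⊕1⊕1⊕1⊕1 = 1
s4 (pos 4,5,6,7,12,13,14,15): 1⊕1⊕1⊕0⊕0⊕1⊕1⊕1 = 0
s8 (pos 8,9,10,11,12,13,14,15): 1⊕0⊕1⊕1⊕0⊕1⊕1⊕1 = 0
Syndrome s8…s1 = 0010 → error at position 2.
Flip position 2: 111111010110111 → 101111010110111

101111010110111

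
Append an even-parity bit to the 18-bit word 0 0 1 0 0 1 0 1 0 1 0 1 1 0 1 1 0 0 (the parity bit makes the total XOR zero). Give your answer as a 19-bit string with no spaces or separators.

0010010101011011000

XOR of the 18 data bits: 0⊕0⊕1⊕0⊕0⊕1⊕0⊕1⊕0⊕1⊕0⊕1⊕1⊕0⊕1⊕1⊕0⊕0 = 0
Parity bit = 0 (so all 19 bits XOR to 0).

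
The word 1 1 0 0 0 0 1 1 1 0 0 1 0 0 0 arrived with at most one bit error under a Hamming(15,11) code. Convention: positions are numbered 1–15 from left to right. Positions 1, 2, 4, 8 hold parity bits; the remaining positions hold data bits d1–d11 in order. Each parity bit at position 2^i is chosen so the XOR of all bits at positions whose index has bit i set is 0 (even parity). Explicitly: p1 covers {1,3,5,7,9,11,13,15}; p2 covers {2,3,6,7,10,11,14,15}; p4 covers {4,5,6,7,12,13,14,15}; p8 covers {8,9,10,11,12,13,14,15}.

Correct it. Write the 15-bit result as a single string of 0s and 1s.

110000110001000

s1 (pos 1,3,5,7,9,11,13,15): 1⊕0⊕0⊕1⊕1⊕0⊕0⊕0 = 1
s2 (pos 2,3,6,7,10,11,14,15): 1⊕0⊕0⊕1⊕0⊕0⊕0⊕0 = 0
s4 (pos 4,5,6,7,12,13,14,15): 0⊕0⊕0⊕1⊕1⊕0⊕0⊕0 = 0
s8 (pos 8,9,10,11,12,13,14,15): 1⊕1⊕0⊕0⊕1⊕0⊕0⊕0 = 1
Syndrome s8…s1 = 1001 → error at position 9.
Flip position 9: 110000111001000 → 110000110001000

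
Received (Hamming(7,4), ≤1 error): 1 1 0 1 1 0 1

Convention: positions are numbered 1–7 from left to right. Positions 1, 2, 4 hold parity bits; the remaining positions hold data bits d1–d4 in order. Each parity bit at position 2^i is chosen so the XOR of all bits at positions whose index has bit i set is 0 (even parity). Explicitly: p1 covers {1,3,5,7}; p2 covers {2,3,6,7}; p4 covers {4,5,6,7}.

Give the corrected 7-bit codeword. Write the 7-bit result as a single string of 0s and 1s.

s1 (pos 1,3,5,7): 1⊕0⊕1⊕1 = 1
s2 (pos 2,3,6,7): 1⊕0⊕0⊕1 = 0
s4 (pos 4,5,6,7): 1⊕1⊕0⊕1 = 1
Syndrome s4…s1 = 101 → error at position 5.
Flip position 5: 1101101 → 1101001

1101001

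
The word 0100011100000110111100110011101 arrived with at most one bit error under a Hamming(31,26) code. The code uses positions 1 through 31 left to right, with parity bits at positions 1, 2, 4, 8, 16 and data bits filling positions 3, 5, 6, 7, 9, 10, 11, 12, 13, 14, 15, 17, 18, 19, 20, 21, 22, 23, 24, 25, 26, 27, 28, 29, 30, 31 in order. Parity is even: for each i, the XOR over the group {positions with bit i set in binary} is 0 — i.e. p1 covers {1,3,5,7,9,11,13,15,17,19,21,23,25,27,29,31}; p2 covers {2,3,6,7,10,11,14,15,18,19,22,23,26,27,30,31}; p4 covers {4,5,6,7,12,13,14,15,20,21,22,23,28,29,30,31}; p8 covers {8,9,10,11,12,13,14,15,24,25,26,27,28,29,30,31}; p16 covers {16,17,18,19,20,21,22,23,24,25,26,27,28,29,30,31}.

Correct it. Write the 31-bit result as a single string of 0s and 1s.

s1 (pos 1,3,5,7,9,11,13,15,17,19,21,23,25,27,29,31): 0⊕0⊕0⊕1⊕0⊕0⊕0⊕1⊕1⊕1⊕0⊕1⊕0⊕1⊕1⊕1 = 0
s2 (pos 2,3,6,7,10,11,14,15,18,19,22,23,26,27,30,31): 1⊕0⊕1⊕1⊕0⊕0⊕1⊕1⊕1⊕1⊕0⊕1⊕0⊕1⊕0⊕1 = 0
s4 (pos 4,5,6,7,12,13,14,15,20,21,22,23,28,29,30,31): 0⊕0⊕1⊕1⊕0⊕0⊕1⊕1⊕1⊕0⊕0⊕1⊕1⊕1⊕0⊕1 = 1
s8 (pos 8,9,10,11,12,13,14,15,24,25,26,27,28,29,30,31): 1⊕0⊕0⊕0⊕0⊕0⊕1⊕1⊕1⊕0⊕0⊕1⊕1⊕1⊕0⊕1 = 0
s16 (pos 16,17,18,19,20,21,22,23,24,25,26,27,28,29,30,31): 0⊕1⊕1⊕1⊕1⊕0⊕0⊕1⊕1⊕0⊕0⊕1⊕1⊕1⊕0⊕1 = 0
Syndrome s16…s1 = 00100 → error at position 4.
Flip position 4: 0100011100000110111100110011101 → 0101011100000110111100110011101

0101011100000110111100110011101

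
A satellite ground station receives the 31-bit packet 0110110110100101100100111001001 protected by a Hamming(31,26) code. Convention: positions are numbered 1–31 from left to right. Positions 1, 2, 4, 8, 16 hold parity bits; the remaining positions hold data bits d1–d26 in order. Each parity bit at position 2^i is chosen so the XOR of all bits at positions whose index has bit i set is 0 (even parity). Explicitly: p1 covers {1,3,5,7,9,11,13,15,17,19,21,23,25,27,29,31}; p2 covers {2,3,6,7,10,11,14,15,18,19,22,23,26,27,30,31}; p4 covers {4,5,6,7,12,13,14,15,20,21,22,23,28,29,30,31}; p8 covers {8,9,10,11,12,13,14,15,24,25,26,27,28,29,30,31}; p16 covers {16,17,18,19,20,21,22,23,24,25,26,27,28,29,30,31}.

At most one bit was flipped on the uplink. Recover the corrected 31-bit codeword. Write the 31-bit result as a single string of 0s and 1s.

s1 (pos 1,3,5,7,9,11,13,15,17,19,21,23,25,27,29,31): 0⊕1⊕1⊕0⊕1⊕1⊕0⊕0⊕1⊕0⊕0⊕1⊕1⊕0⊕0⊕1 = 0
s2 (pos 2,3,6,7,10,11,14,15,18,19,22,23,26,27,30,31): 1⊕1⊕1⊕0⊕0⊕1⊕1⊕0⊕0⊕0⊕0⊕1⊕0⊕0⊕0⊕1 = 1
s4 (pos 4,5,6,7,12,13,14,15,20,21,22,23,28,29,30,31): 0⊕1⊕1⊕0⊕0⊕0⊕1⊕0⊕1⊕0⊕0⊕1⊕1⊕0⊕0⊕1 = 1
s8 (pos 8,9,10,11,12,13,14,15,24,25,26,27,28,29,30,31): 1⊕1⊕0⊕1⊕0⊕0⊕1⊕0⊕1⊕1⊕0⊕0⊕1⊕0⊕0⊕1 = 0
s16 (pos 16,17,18,19,20,21,22,23,24,25,26,27,28,29,30,31): 1⊕1⊕0⊕0⊕1⊕0⊕0⊕1⊕1⊕1⊕0⊕0⊕1⊕0⊕0⊕1 = 0
Syndrome s16…s1 = 00110 → error at position 6.
Flip position 6: 0110110110100101100100111001001 → 0110100110100101100100111001001

0110100110100101100100111001001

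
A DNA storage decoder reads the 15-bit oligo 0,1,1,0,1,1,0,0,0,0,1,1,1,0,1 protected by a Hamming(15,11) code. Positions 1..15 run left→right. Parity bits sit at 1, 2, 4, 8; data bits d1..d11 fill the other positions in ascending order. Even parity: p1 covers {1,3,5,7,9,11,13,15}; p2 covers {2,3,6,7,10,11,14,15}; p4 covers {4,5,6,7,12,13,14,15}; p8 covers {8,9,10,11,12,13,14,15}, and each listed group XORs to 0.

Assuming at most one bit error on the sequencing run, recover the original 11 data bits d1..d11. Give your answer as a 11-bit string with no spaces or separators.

11110011101

s1 (pos 1,3,5,7,9,11,13,15): 0⊕1⊕1⊕0⊕0⊕1⊕1⊕1 = 1
s2 (pos 2,3,6,7,10,11,14,15): 1⊕1⊕1⊕0⊕0⊕1⊕0⊕1 = 1
s4 (pos 4,5,6,7,12,13,14,15): 0⊕1⊕1⊕0⊕1⊕1⊕0⊕1 = 1
s8 (pos 8,9,10,11,12,13,14,15): 0⊕0⊕0⊕1⊕1⊕1⊕0⊕1 = 0
Syndrome s8…s1 = 0111 → error at position 7.
Flip position 7: 011011000011101 → 011011100011101
Read data bits from positions 3,5,6,7,9,10,11,12,13,14,15: 11110011101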